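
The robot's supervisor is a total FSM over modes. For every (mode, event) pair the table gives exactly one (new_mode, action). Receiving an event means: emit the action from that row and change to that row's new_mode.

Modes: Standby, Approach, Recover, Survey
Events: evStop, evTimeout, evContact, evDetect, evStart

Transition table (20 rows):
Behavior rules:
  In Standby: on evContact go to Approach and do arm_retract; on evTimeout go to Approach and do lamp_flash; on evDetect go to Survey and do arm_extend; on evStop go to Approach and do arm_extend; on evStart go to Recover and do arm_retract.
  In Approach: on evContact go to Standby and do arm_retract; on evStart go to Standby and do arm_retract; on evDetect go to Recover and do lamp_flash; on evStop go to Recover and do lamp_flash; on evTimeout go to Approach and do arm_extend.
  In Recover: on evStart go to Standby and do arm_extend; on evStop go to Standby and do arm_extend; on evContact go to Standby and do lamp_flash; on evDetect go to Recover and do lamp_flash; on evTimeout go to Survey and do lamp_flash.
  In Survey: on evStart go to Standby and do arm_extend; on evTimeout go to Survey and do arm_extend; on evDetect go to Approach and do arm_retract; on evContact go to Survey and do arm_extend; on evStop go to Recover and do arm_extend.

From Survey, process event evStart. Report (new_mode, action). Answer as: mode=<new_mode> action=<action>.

mode=Standby action=arm_extend

current mode = Survey; filter table to that mode:
  (Survey, evStart) → (Standby, arm_extend)  ← event matches
  (Survey, evTimeout) → (Survey, arm_extend)
  (Survey, evDetect) → (Approach, arm_retract)
  (Survey, evContact) → (Survey, arm_extend)
  (Survey, evStop) → (Recover, arm_extend)
event = evStart selects (Standby, arm_extend)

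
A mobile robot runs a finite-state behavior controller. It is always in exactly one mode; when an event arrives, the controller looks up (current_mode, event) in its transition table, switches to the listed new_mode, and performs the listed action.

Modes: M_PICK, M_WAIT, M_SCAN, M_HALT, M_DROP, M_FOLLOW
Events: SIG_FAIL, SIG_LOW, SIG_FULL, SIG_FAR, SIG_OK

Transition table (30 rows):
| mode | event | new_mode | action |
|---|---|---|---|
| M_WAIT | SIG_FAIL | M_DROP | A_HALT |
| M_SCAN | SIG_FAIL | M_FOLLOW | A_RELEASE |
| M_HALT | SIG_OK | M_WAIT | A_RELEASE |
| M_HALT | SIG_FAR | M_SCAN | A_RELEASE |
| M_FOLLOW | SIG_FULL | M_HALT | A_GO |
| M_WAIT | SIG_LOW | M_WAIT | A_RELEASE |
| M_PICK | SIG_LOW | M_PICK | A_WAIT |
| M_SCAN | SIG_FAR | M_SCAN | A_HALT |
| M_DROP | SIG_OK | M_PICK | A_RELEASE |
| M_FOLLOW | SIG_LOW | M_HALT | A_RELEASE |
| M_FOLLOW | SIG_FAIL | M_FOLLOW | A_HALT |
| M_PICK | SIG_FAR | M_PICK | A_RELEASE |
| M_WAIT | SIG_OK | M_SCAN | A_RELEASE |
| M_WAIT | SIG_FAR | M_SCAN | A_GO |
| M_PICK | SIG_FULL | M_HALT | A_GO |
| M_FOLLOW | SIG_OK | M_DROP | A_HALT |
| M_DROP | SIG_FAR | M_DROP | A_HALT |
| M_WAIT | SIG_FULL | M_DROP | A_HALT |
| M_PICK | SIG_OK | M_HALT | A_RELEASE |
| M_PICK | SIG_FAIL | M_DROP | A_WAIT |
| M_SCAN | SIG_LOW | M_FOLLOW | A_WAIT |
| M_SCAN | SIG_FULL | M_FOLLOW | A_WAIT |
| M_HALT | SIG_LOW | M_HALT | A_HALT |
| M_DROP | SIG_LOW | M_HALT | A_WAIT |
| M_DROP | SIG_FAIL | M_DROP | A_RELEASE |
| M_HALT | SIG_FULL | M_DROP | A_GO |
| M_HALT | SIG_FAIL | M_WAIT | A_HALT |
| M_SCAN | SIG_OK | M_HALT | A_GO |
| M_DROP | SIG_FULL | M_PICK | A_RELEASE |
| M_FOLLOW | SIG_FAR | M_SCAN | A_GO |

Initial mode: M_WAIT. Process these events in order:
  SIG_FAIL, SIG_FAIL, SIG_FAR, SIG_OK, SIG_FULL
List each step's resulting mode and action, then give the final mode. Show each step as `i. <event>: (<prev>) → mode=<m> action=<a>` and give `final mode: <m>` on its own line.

final mode: M_HALT

1. SIG_FAIL: (M_WAIT) → mode=M_DROP action=A_HALT
2. SIG_FAIL: (M_DROP) → mode=M_DROP action=A_RELEASE
3. SIG_FAR: (M_DROP) → mode=M_DROP action=A_HALT
4. SIG_OK: (M_DROP) → mode=M_PICK action=A_RELEASE
5. SIG_FULL: (M_PICK) → mode=M_HALT action=A_GO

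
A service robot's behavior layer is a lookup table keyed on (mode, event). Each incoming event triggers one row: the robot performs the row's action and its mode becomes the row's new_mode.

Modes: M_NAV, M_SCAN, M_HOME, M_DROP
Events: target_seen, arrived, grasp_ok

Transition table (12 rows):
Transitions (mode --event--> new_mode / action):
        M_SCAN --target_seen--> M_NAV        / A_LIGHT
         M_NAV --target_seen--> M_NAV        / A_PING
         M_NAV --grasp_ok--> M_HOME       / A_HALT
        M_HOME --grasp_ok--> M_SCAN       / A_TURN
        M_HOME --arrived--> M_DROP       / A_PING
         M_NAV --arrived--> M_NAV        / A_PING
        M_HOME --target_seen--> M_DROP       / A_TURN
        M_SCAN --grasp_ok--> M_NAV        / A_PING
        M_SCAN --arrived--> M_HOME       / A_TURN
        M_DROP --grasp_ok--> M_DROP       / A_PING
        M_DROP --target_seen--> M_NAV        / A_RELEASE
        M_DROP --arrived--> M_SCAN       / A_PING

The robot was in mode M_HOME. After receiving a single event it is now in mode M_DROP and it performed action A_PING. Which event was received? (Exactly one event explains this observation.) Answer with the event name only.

try target_seen: (M_HOME, target_seen) → (M_DROP, A_TURN)
try arrived: (M_HOME, arrived) → (M_DROP, A_PING)  ← matches
try grasp_ok: (M_HOME, grasp_ok) → (M_SCAN, A_TURN)

arrived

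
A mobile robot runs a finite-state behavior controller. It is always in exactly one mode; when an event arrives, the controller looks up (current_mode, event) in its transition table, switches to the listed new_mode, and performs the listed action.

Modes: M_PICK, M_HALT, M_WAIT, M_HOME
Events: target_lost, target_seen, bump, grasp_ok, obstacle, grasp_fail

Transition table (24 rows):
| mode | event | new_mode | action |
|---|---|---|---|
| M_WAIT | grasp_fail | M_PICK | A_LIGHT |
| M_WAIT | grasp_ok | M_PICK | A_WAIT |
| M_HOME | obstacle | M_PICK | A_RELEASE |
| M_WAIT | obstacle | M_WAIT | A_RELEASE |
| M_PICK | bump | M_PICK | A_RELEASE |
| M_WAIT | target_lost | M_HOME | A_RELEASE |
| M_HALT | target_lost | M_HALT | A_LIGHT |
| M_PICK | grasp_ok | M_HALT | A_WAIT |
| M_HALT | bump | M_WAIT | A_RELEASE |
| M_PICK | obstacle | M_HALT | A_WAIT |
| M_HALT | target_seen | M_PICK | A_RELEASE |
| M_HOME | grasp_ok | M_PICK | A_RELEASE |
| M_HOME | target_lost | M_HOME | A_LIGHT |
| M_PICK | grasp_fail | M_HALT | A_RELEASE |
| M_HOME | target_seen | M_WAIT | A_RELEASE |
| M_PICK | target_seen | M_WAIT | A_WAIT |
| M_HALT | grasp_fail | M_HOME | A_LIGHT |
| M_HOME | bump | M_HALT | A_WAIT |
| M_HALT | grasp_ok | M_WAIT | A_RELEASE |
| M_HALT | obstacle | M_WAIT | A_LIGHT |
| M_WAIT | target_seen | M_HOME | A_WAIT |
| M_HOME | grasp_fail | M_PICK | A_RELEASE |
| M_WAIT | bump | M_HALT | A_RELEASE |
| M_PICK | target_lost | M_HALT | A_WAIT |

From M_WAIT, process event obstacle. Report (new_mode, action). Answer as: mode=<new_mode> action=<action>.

current mode = M_WAIT; filter table to that mode:
  (M_WAIT, grasp_fail) → (M_PICK, A_LIGHT)
  (M_WAIT, grasp_ok) → (M_PICK, A_WAIT)
  (M_WAIT, obstacle) → (M_WAIT, A_RELEASE)  ← event matches
  (M_WAIT, target_lost) → (M_HOME, A_RELEASE)
  (M_WAIT, target_seen) → (M_HOME, A_WAIT)
  (M_WAIT, bump) → (M_HALT, A_RELEASE)
event = obstacle selects (M_WAIT, A_RELEASE)

mode=M_WAIT action=A_RELEASE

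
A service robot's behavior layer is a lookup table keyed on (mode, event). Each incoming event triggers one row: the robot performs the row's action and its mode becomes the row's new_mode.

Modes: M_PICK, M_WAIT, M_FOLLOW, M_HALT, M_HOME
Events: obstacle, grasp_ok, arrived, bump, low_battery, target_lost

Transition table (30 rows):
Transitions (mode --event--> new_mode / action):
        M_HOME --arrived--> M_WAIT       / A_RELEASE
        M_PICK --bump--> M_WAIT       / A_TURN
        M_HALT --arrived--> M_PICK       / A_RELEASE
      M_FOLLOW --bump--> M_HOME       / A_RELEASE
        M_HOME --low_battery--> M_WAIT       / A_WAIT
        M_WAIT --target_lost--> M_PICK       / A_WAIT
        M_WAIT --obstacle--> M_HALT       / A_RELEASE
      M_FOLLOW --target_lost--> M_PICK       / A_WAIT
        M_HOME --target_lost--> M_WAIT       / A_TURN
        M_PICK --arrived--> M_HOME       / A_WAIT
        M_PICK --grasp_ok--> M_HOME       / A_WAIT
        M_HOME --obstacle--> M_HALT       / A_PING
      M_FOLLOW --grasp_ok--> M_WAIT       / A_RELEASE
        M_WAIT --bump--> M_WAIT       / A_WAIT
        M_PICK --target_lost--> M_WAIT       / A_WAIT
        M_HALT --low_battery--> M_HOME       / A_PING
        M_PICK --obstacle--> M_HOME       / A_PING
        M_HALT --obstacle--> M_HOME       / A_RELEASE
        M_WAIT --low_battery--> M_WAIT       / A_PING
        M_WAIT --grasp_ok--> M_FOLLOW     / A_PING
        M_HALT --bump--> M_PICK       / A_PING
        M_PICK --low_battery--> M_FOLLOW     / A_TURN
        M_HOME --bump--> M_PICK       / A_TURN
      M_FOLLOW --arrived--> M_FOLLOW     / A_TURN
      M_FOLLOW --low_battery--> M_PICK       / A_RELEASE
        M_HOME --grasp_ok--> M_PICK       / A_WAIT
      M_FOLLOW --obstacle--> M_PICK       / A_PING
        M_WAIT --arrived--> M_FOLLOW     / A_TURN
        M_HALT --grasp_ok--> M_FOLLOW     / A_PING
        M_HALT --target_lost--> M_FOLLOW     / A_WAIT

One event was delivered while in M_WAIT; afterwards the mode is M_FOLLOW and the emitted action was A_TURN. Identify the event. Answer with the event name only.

arrived

try obstacle: (M_WAIT, obstacle) → (M_HALT, A_RELEASE)
try grasp_ok: (M_WAIT, grasp_ok) → (M_FOLLOW, A_PING)
try arrived: (M_WAIT, arrived) → (M_FOLLOW, A_TURN)  ← matches
try bump: (M_WAIT, bump) → (M_WAIT, A_WAIT)
try low_battery: (M_WAIT, low_battery) → (M_WAIT, A_PING)
try target_lost: (M_WAIT, target_lost) → (M_PICK, A_WAIT)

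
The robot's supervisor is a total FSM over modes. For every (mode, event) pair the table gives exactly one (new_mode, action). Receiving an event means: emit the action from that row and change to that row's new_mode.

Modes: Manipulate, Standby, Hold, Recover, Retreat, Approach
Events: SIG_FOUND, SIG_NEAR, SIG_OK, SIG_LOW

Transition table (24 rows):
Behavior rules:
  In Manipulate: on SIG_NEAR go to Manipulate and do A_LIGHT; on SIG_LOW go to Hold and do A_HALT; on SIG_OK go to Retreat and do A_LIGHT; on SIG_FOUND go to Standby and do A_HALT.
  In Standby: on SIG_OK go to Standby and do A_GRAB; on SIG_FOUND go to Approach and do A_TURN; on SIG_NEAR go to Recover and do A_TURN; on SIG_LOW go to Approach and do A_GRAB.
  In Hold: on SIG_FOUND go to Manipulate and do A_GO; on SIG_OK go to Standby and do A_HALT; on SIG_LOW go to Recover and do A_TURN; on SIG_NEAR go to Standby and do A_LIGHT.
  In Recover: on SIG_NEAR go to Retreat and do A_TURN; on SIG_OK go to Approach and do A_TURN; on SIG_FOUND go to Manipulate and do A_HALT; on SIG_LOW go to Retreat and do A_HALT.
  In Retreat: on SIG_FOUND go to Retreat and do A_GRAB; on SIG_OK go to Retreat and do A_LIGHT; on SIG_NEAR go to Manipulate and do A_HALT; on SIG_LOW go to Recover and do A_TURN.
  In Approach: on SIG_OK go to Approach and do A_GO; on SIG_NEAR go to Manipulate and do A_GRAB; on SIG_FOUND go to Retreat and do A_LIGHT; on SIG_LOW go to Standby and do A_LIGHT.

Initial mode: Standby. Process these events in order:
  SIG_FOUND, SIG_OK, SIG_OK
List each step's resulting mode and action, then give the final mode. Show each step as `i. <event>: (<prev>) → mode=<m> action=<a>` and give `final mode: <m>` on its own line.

final mode: Approach

1. SIG_FOUND: (Standby) → mode=Approach action=A_TURN
2. SIG_OK: (Approach) → mode=Approach action=A_GO
3. SIG_OK: (Approach) → mode=Approach action=A_GO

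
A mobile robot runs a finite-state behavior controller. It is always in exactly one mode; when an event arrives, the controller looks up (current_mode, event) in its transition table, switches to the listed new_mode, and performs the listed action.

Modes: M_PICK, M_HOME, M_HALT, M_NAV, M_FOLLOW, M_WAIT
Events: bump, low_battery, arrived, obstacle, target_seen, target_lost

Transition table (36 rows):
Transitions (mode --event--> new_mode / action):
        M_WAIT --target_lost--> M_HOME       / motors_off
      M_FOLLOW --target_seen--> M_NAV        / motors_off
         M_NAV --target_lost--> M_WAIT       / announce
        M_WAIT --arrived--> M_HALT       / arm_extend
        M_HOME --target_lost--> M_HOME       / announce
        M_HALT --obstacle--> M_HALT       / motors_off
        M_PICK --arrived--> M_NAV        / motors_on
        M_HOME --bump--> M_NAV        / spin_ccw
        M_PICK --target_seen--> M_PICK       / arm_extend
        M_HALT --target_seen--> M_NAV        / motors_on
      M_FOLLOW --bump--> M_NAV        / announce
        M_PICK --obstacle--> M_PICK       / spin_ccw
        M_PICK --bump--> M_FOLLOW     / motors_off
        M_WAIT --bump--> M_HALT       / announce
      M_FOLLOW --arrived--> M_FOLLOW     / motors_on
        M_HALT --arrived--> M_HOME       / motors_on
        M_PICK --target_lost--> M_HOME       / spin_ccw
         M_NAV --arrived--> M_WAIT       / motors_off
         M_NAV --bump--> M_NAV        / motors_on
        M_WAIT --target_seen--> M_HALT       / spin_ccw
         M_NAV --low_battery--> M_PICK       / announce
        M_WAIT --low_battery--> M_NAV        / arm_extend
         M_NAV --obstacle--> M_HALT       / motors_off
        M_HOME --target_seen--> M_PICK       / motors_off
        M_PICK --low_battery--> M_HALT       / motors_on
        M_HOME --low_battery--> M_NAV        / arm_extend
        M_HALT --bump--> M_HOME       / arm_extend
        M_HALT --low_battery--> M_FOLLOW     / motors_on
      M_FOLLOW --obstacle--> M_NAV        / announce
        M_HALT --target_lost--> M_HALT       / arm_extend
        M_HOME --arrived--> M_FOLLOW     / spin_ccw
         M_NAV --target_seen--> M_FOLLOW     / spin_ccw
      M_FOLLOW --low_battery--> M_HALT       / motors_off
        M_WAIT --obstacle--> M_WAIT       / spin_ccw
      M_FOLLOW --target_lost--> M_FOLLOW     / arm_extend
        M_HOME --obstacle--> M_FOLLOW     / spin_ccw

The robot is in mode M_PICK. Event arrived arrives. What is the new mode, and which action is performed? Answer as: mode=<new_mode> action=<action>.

current mode = M_PICK; filter table to that mode:
  (M_PICK, arrived) → (M_NAV, motors_on)  ← event matches
  (M_PICK, target_seen) → (M_PICK, arm_extend)
  (M_PICK, obstacle) → (M_PICK, spin_ccw)
  (M_PICK, bump) → (M_FOLLOW, motors_off)
  (M_PICK, target_lost) → (M_HOME, spin_ccw)
  (M_PICK, low_battery) → (M_HALT, motors_on)
event = arrived selects (M_NAV, motors_on)

mode=M_NAV action=motors_on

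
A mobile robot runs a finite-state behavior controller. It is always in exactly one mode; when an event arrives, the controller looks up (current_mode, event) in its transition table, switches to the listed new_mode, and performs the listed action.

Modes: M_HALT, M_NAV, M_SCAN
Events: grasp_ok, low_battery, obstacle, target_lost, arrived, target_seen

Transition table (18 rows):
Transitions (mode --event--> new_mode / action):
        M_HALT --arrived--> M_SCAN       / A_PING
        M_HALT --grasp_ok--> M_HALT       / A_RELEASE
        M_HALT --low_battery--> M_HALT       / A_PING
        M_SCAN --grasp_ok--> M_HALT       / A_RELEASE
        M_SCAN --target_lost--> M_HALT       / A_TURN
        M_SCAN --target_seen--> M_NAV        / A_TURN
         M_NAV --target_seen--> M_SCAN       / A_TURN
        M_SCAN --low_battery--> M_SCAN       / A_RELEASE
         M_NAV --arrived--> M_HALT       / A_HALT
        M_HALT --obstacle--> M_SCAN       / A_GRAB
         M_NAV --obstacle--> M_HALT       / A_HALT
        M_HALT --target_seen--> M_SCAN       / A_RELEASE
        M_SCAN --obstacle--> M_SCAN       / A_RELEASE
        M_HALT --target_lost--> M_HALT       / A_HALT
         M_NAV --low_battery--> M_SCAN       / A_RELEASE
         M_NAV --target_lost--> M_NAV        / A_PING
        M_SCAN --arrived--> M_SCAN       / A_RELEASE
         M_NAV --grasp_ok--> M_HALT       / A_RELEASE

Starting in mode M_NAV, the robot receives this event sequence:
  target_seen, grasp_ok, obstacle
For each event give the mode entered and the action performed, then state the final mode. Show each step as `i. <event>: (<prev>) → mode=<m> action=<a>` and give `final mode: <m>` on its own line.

1. target_seen: (M_NAV) → mode=M_SCAN action=A_TURN
2. grasp_ok: (M_SCAN) → mode=M_HALT action=A_RELEASE
3. obstacle: (M_HALT) → mode=M_SCAN action=A_GRAB

final mode: M_SCAN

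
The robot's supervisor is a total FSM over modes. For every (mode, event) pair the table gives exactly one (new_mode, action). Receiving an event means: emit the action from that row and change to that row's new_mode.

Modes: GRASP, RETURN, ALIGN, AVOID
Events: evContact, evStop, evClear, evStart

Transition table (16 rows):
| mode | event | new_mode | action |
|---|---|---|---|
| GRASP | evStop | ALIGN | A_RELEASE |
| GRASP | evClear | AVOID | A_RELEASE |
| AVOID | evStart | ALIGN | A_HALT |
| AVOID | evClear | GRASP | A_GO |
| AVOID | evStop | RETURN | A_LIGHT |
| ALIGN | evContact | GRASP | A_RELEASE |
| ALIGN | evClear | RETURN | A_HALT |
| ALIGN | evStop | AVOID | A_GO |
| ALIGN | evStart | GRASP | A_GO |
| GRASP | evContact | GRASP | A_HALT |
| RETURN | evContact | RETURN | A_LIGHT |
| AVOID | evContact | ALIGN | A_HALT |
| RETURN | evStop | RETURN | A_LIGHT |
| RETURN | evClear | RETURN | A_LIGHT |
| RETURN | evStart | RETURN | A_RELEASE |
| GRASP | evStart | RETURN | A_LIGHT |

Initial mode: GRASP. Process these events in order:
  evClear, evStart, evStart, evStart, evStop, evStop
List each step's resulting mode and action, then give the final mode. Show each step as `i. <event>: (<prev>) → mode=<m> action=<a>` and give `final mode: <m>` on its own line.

final mode: RETURN

1. evClear: (GRASP) → mode=AVOID action=A_RELEASE
2. evStart: (AVOID) → mode=ALIGN action=A_HALT
3. evStart: (ALIGN) → mode=GRASP action=A_GO
4. evStart: (GRASP) → mode=RETURN action=A_LIGHT
5. evStop: (RETURN) → mode=RETURN action=A_LIGHT
6. evStop: (RETURN) → mode=RETURN action=A_LIGHT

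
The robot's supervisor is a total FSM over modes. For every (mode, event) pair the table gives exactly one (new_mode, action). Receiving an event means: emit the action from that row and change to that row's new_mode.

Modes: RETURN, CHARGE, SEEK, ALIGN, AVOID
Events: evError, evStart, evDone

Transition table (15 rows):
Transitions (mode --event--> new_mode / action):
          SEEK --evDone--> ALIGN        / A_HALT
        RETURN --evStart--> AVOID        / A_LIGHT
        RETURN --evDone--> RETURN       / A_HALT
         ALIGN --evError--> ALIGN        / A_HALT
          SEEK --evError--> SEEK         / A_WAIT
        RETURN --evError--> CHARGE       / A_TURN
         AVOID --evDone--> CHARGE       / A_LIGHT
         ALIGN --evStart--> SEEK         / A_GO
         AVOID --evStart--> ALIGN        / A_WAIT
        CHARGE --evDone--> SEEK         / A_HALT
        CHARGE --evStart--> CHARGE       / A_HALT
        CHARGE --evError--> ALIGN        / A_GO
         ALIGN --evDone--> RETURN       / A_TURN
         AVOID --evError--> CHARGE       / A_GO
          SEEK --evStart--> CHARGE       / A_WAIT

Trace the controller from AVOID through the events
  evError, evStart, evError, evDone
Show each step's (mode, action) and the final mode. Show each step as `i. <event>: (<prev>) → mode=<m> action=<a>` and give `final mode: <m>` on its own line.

1. evError: (AVOID) → mode=CHARGE action=A_GO
2. evStart: (CHARGE) → mode=CHARGE action=A_HALT
3. evError: (CHARGE) → mode=ALIGN action=A_GO
4. evDone: (ALIGN) → mode=RETURN action=A_TURN

final mode: RETURN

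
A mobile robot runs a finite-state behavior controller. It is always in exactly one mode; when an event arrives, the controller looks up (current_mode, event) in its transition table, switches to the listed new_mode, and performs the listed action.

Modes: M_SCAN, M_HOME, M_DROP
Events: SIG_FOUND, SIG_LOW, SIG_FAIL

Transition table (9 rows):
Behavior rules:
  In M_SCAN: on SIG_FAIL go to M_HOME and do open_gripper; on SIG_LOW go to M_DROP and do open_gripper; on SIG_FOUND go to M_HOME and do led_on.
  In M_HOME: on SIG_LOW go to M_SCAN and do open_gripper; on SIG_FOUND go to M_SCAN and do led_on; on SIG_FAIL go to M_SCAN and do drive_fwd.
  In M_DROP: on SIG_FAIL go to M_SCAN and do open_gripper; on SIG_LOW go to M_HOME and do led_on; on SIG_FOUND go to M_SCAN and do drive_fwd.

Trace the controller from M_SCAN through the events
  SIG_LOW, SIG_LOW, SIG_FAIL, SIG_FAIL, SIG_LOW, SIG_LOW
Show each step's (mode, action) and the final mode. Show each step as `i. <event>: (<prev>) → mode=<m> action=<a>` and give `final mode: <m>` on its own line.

final mode: M_DROP

1. SIG_LOW: (M_SCAN) → mode=M_DROP action=open_gripper
2. SIG_LOW: (M_DROP) → mode=M_HOME action=led_on
3. SIG_FAIL: (M_HOME) → mode=M_SCAN action=drive_fwd
4. SIG_FAIL: (M_SCAN) → mode=M_HOME action=open_gripper
5. SIG_LOW: (M_HOME) → mode=M_SCAN action=open_gripper
6. SIG_LOW: (M_SCAN) → mode=M_DROP action=open_gripper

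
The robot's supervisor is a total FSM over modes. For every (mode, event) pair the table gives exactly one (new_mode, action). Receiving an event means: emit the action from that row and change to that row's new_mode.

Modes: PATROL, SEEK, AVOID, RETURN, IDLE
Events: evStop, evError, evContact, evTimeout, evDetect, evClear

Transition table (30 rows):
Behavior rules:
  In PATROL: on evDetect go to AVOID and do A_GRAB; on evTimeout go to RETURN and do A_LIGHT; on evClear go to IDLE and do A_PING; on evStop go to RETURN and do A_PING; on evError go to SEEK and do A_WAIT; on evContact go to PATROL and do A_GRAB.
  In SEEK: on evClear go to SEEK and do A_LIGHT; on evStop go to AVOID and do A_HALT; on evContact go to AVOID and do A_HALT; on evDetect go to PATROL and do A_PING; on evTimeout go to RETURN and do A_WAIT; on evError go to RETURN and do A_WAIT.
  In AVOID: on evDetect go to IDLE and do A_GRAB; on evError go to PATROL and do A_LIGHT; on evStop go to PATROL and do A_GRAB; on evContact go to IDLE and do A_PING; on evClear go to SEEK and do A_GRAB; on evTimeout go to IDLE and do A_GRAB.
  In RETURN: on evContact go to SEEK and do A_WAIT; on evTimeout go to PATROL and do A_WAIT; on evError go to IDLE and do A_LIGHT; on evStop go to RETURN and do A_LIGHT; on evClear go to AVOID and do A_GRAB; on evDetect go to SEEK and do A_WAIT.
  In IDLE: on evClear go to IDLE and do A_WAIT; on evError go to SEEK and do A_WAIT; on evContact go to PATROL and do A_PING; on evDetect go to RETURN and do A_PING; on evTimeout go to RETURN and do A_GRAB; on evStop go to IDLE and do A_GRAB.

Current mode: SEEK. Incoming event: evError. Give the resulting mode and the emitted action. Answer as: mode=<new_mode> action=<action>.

mode=RETURN action=A_WAIT

current mode = SEEK; filter table to that mode:
  (SEEK, evClear) → (SEEK, A_LIGHT)
  (SEEK, evStop) → (AVOID, A_HALT)
  (SEEK, evContact) → (AVOID, A_HALT)
  (SEEK, evDetect) → (PATROL, A_PING)
  (SEEK, evTimeout) → (RETURN, A_WAIT)
  (SEEK, evError) → (RETURN, A_WAIT)  ← event matches
event = evError selects (RETURN, A_WAIT)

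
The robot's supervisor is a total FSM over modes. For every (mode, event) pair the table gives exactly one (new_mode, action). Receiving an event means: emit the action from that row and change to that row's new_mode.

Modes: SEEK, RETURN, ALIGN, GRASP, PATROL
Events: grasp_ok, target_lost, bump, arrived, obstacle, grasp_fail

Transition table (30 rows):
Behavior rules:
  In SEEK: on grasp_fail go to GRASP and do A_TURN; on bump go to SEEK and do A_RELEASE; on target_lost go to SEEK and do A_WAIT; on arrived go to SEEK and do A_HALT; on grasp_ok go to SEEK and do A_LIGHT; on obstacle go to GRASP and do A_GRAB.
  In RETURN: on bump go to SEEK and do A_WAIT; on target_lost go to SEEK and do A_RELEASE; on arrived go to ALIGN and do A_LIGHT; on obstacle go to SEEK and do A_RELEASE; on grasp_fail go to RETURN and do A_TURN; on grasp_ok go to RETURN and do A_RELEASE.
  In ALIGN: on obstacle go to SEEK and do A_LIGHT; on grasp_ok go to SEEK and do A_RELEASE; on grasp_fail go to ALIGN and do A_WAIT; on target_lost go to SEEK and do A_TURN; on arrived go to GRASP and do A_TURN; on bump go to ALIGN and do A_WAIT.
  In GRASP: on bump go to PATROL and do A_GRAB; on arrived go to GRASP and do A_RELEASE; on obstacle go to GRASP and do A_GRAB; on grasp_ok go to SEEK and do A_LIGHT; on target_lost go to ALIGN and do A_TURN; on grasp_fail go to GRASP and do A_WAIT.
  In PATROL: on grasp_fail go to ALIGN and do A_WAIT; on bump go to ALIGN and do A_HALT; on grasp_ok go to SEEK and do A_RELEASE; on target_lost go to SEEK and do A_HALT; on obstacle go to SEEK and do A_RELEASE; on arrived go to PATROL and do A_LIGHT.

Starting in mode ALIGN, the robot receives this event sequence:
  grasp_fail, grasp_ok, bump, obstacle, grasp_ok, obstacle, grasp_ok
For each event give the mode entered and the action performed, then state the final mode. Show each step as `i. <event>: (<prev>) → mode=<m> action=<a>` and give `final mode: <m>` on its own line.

1. grasp_fail: (ALIGN) → mode=ALIGN action=A_WAIT
2. grasp_ok: (ALIGN) → mode=SEEK action=A_RELEASE
3. bump: (SEEK) → mode=SEEK action=A_RELEASE
4. obstacle: (SEEK) → mode=GRASP action=A_GRAB
5. grasp_ok: (GRASP) → mode=SEEK action=A_LIGHT
6. obstacle: (SEEK) → mode=GRASP action=A_GRAB
7. grasp_ok: (GRASP) → mode=SEEK action=A_LIGHT

final mode: SEEK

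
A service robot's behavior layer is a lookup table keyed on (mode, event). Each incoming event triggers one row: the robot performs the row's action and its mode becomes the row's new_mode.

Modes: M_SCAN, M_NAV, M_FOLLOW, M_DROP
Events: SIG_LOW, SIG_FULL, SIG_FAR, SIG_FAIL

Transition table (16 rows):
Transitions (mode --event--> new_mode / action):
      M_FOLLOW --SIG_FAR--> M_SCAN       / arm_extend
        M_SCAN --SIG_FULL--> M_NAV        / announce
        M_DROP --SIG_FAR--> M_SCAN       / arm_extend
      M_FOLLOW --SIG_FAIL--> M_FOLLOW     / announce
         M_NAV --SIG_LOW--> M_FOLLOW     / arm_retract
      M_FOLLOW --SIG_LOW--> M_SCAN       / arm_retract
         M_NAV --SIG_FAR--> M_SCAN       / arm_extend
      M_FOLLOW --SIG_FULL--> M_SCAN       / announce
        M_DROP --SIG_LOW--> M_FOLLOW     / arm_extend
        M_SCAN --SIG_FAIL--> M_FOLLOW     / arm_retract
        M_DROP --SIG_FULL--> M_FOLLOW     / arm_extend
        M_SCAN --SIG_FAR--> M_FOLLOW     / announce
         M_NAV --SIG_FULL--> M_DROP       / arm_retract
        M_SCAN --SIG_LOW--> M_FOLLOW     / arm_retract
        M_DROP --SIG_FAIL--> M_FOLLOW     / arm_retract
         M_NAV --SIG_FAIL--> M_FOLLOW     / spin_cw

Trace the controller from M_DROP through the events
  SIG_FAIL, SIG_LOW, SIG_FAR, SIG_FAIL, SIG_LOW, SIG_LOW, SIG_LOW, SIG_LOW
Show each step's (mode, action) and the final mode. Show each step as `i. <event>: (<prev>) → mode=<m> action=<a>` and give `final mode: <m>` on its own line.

final mode: M_FOLLOW

1. SIG_FAIL: (M_DROP) → mode=M_FOLLOW action=arm_retract
2. SIG_LOW: (M_FOLLOW) → mode=M_SCAN action=arm_retract
3. SIG_FAR: (M_SCAN) → mode=M_FOLLOW action=announce
4. SIG_FAIL: (M_FOLLOW) → mode=M_FOLLOW action=announce
5. SIG_LOW: (M_FOLLOW) → mode=M_SCAN action=arm_retract
6. SIG_LOW: (M_SCAN) → mode=M_FOLLOW action=arm_retract
7. SIG_LOW: (M_FOLLOW) → mode=M_SCAN action=arm_retract
8. SIG_LOW: (M_SCAN) → mode=M_FOLLOW action=arm_retract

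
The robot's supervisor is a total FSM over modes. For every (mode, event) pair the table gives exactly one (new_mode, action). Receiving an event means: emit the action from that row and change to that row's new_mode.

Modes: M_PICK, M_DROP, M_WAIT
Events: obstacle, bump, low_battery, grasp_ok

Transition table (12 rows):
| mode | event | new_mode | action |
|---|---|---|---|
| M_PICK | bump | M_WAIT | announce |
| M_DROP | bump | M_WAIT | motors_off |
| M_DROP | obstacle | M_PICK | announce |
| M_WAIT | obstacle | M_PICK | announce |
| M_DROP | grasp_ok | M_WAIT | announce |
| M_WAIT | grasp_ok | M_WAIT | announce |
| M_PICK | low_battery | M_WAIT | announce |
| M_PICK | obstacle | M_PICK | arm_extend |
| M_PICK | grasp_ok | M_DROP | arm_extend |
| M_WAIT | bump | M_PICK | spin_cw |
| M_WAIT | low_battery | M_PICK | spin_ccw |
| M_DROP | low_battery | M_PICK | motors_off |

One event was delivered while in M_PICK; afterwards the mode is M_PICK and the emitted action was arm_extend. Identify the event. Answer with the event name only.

try obstacle: (M_PICK, obstacle) → (M_PICK, arm_extend)  ← matches
try bump: (M_PICK, bump) → (M_WAIT, announce)
try low_battery: (M_PICK, low_battery) → (M_WAIT, announce)
try grasp_ok: (M_PICK, grasp_ok) → (M_DROP, arm_extend)

obstacle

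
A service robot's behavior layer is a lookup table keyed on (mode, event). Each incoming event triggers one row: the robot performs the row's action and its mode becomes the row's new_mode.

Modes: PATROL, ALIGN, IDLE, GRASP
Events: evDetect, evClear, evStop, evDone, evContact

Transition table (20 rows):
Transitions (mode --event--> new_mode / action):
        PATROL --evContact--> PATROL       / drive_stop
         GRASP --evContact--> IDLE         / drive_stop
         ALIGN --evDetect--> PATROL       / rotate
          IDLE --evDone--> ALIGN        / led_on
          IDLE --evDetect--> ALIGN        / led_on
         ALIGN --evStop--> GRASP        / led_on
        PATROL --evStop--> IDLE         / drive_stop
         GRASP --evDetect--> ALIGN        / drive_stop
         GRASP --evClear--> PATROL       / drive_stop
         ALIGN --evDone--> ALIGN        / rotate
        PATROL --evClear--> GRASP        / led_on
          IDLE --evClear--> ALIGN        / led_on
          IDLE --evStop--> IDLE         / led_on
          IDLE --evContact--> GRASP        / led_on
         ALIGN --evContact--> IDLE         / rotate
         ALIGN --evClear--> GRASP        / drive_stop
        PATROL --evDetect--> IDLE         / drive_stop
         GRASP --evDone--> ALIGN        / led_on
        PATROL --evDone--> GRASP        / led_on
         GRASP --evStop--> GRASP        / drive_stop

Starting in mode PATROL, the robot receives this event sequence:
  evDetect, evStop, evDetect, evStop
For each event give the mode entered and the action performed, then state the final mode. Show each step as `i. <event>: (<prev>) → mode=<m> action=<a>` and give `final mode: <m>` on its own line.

1. evDetect: (PATROL) → mode=IDLE action=drive_stop
2. evStop: (IDLE) → mode=IDLE action=led_on
3. evDetect: (IDLE) → mode=ALIGN action=led_on
4. evStop: (ALIGN) → mode=GRASP action=led_on

final mode: GRASP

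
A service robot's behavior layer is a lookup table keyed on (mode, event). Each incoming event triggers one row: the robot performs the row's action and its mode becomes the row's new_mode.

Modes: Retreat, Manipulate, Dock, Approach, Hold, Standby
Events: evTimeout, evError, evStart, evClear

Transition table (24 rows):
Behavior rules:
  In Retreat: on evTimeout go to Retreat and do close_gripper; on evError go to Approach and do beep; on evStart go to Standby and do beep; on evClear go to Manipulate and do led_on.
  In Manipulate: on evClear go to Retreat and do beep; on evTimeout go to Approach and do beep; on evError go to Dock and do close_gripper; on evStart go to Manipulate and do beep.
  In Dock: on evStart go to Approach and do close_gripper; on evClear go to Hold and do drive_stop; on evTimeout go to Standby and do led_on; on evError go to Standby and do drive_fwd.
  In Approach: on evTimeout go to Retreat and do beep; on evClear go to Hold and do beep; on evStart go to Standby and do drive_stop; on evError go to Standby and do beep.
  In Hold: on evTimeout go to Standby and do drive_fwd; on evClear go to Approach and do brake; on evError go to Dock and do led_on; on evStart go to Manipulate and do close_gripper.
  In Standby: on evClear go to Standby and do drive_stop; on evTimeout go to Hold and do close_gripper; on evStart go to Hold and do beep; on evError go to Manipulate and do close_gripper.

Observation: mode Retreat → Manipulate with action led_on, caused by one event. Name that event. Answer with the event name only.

evClear

try evTimeout: (Retreat, evTimeout) → (Retreat, close_gripper)
try evError: (Retreat, evError) → (Approach, beep)
try evStart: (Retreat, evStart) → (Standby, beep)
try evClear: (Retreat, evClear) → (Manipulate, led_on)  ← matches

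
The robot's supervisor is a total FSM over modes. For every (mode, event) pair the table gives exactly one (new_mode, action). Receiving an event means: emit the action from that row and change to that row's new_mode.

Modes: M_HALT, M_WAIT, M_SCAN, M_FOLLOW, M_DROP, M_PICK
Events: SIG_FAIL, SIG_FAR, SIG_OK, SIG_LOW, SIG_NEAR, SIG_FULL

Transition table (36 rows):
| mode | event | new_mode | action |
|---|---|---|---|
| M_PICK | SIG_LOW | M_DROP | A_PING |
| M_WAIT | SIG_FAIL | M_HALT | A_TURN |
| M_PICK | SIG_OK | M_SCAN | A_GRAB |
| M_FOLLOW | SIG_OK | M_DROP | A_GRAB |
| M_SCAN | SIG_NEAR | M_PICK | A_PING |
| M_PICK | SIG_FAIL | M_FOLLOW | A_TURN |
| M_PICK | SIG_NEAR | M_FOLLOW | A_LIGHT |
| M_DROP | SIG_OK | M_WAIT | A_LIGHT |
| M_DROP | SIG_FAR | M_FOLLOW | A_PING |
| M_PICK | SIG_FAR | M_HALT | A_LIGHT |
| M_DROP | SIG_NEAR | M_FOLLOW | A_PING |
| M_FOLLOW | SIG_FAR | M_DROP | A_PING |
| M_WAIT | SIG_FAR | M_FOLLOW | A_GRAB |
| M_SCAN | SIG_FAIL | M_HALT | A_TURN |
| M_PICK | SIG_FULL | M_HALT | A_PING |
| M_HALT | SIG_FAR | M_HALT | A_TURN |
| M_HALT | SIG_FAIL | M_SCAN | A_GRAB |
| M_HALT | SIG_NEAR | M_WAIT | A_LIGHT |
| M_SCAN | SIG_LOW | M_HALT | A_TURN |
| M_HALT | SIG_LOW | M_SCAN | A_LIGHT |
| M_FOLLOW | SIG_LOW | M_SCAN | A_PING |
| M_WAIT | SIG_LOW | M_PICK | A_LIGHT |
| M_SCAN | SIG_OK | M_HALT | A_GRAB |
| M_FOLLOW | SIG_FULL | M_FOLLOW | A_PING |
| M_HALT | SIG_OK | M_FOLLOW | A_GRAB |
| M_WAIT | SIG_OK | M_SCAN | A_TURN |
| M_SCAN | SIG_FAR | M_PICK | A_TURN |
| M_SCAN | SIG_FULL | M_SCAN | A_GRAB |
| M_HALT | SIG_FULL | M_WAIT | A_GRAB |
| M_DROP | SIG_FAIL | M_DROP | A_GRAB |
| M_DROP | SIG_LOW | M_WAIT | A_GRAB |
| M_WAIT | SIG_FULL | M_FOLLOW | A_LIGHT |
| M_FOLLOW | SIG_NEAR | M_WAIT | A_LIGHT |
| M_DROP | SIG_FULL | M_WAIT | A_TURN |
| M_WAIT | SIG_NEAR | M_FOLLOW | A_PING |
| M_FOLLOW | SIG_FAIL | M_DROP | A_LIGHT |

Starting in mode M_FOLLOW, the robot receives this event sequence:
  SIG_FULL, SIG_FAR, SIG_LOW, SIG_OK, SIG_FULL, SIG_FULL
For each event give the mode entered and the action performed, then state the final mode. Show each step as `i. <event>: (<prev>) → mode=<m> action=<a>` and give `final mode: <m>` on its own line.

final mode: M_SCAN

1. SIG_FULL: (M_FOLLOW) → mode=M_FOLLOW action=A_PING
2. SIG_FAR: (M_FOLLOW) → mode=M_DROP action=A_PING
3. SIG_LOW: (M_DROP) → mode=M_WAIT action=A_GRAB
4. SIG_OK: (M_WAIT) → mode=M_SCAN action=A_TURN
5. SIG_FULL: (M_SCAN) → mode=M_SCAN action=A_GRAB
6. SIG_FULL: (M_SCAN) → mode=M_SCAN action=A_GRAB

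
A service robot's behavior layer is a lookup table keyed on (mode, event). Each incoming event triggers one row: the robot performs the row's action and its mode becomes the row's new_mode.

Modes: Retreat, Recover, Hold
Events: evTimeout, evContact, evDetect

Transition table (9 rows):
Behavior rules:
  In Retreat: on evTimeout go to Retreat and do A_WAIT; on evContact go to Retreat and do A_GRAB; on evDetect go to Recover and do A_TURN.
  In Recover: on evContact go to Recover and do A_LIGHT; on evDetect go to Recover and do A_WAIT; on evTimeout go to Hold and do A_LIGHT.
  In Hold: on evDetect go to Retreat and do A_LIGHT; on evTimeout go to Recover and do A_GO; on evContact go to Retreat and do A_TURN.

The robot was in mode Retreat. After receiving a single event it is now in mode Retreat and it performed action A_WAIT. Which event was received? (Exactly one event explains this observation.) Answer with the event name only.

try evTimeout: (Retreat, evTimeout) → (Retreat, A_WAIT)  ← matches
try evContact: (Retreat, evContact) → (Retreat, A_GRAB)
try evDetect: (Retreat, evDetect) → (Recover, A_TURN)

evTimeout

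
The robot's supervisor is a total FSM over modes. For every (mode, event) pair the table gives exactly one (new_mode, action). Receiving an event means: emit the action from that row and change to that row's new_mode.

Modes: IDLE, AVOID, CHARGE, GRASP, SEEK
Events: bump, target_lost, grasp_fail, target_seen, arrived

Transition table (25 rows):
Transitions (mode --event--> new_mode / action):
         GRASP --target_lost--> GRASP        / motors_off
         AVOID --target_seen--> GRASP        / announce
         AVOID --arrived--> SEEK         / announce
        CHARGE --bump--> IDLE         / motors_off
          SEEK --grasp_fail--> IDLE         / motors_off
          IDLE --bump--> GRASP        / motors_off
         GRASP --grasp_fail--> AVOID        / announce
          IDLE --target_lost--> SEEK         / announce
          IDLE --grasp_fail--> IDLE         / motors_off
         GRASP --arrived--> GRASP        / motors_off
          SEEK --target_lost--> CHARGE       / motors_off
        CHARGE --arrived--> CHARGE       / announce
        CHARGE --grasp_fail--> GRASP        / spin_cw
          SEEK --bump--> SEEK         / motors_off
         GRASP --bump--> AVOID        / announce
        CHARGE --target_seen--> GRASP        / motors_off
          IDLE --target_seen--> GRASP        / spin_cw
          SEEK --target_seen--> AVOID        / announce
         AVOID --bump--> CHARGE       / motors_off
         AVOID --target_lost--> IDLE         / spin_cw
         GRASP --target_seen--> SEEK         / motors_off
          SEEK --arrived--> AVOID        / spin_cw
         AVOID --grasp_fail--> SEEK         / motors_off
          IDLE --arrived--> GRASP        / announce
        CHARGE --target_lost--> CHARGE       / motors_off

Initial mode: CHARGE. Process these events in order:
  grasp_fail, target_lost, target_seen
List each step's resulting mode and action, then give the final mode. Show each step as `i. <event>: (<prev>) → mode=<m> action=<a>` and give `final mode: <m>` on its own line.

final mode: SEEK

1. grasp_fail: (CHARGE) → mode=GRASP action=spin_cw
2. target_lost: (GRASP) → mode=GRASP action=motors_off
3. target_seen: (GRASP) → mode=SEEK action=motors_off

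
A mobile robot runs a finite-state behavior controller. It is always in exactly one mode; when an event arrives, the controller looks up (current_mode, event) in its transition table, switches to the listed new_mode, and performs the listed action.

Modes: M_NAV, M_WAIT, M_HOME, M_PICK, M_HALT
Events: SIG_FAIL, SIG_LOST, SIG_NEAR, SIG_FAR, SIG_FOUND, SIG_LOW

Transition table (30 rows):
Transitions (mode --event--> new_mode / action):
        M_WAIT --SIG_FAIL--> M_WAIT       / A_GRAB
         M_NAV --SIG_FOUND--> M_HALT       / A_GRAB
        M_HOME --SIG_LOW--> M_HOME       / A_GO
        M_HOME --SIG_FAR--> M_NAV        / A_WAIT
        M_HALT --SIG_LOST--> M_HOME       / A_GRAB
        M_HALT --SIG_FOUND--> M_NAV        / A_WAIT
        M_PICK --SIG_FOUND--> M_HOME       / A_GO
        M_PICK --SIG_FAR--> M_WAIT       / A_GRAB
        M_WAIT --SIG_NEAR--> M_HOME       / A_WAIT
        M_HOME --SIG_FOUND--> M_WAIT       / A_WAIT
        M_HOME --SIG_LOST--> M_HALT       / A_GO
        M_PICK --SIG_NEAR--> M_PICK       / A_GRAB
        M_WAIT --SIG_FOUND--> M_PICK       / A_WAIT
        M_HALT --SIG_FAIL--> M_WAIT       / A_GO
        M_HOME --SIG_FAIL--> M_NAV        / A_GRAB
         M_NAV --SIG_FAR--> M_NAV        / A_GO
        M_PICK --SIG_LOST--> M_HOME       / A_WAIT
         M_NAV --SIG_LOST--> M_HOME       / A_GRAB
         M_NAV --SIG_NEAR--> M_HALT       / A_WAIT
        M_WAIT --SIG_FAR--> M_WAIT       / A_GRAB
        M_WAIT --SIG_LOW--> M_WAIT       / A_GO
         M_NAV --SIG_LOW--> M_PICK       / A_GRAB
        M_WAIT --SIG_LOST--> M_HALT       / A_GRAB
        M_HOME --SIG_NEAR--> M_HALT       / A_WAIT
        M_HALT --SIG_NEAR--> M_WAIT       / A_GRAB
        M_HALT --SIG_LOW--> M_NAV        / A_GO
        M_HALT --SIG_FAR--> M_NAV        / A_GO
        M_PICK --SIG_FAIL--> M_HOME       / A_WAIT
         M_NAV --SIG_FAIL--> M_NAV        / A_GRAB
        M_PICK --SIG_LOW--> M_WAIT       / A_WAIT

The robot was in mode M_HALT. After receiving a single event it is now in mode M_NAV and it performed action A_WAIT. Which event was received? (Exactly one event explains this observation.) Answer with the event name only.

try SIG_FAIL: (M_HALT, SIG_FAIL) → (M_WAIT, A_GO)
try SIG_LOST: (M_HALT, SIG_LOST) → (M_HOME, A_GRAB)
try SIG_NEAR: (M_HALT, SIG_NEAR) → (M_WAIT, A_GRAB)
try SIG_FAR: (M_HALT, SIG_FAR) → (M_NAV, A_GO)
try SIG_FOUND: (M_HALT, SIG_FOUND) → (M_NAV, A_WAIT)  ← matches
try SIG_LOW: (M_HALT, SIG_LOW) → (M_NAV, A_GO)

SIG_FOUND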